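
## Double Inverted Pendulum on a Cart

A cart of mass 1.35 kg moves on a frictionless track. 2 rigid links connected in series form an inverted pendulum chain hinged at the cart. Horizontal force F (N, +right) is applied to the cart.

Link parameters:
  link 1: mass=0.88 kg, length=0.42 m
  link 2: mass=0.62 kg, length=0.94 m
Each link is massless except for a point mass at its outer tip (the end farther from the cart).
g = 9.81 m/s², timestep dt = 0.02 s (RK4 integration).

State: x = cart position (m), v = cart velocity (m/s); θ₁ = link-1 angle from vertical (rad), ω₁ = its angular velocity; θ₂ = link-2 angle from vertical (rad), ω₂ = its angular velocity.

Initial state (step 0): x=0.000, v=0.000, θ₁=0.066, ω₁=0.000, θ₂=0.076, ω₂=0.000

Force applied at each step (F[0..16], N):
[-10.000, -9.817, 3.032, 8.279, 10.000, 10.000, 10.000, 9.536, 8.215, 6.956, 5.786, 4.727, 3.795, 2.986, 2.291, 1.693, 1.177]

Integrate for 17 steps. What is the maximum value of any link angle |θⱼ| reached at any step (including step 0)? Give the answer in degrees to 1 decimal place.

Answer: 7.6°

Derivation:
apply F[0]=-10.000 → step 1: x=-0.002, v=-0.162, θ₁=0.070, ω₁=0.413, θ₂=0.076, ω₂=0.003
apply F[1]=-9.817 → step 2: x=-0.006, v=-0.322, θ₁=0.083, ω₁=0.830, θ₂=0.076, ω₂=0.003
apply F[2]=+3.032 → step 3: x=-0.013, v=-0.297, θ₁=0.099, ω₁=0.816, θ₂=0.076, ω₂=-0.002
apply F[3]=+8.279 → step 4: x=-0.018, v=-0.198, θ₁=0.114, ω₁=0.642, θ₂=0.076, ω₂=-0.013
apply F[4]=+10.000 → step 5: x=-0.020, v=-0.077, θ₁=0.124, ω₁=0.427, θ₂=0.076, ω₂=-0.029
apply F[5]=+10.000 → step 6: x=-0.021, v=0.042, θ₁=0.131, ω₁=0.225, θ₂=0.075, ω₂=-0.049
apply F[6]=+10.000 → step 7: x=-0.019, v=0.159, θ₁=0.133, ω₁=0.029, θ₂=0.074, ω₂=-0.071
apply F[7]=+9.536 → step 8: x=-0.014, v=0.270, θ₁=0.132, ω₁=-0.149, θ₂=0.072, ω₂=-0.094
apply F[8]=+8.215 → step 9: x=-0.008, v=0.362, θ₁=0.128, ω₁=-0.285, θ₂=0.070, ω₂=-0.116
apply F[9]=+6.956 → step 10: x=-0.000, v=0.437, θ₁=0.121, ω₁=-0.386, θ₂=0.067, ω₂=-0.137
apply F[10]=+5.786 → step 11: x=0.009, v=0.497, θ₁=0.113, ω₁=-0.456, θ₂=0.064, ω₂=-0.155
apply F[11]=+4.727 → step 12: x=0.020, v=0.543, θ₁=0.103, ω₁=-0.500, θ₂=0.061, ω₂=-0.171
apply F[12]=+3.795 → step 13: x=0.031, v=0.578, θ₁=0.093, ω₁=-0.525, θ₂=0.058, ω₂=-0.185
apply F[13]=+2.986 → step 14: x=0.043, v=0.603, θ₁=0.082, ω₁=-0.534, θ₂=0.054, ω₂=-0.196
apply F[14]=+2.291 → step 15: x=0.055, v=0.621, θ₁=0.072, ω₁=-0.531, θ₂=0.050, ω₂=-0.205
apply F[15]=+1.693 → step 16: x=0.067, v=0.631, θ₁=0.061, ω₁=-0.519, θ₂=0.046, ω₂=-0.212
apply F[16]=+1.177 → step 17: x=0.080, v=0.637, θ₁=0.051, ω₁=-0.502, θ₂=0.041, ω₂=-0.216
Max |angle| over trajectory = 0.133 rad = 7.6°.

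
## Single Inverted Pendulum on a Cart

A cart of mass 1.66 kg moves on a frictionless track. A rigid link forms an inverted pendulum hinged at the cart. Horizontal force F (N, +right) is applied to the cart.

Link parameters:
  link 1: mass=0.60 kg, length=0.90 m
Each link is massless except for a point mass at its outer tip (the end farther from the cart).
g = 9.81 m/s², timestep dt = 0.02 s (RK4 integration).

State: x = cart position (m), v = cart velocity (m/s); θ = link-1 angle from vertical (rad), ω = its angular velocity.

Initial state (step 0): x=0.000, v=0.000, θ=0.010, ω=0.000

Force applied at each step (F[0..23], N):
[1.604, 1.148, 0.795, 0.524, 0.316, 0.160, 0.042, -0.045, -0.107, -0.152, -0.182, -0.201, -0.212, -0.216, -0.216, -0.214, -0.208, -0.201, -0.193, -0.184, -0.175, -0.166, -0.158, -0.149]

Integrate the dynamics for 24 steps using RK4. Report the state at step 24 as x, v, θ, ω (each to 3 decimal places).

apply F[0]=+1.604 → step 1: x=0.000, v=0.019, θ=0.010, ω=-0.019
apply F[1]=+1.148 → step 2: x=0.001, v=0.032, θ=0.009, ω=-0.031
apply F[2]=+0.795 → step 3: x=0.001, v=0.041, θ=0.009, ω=-0.039
apply F[3]=+0.524 → step 4: x=0.002, v=0.046, θ=0.008, ω=-0.044
apply F[4]=+0.316 → step 5: x=0.003, v=0.050, θ=0.007, ω=-0.046
apply F[5]=+0.160 → step 6: x=0.004, v=0.051, θ=0.006, ω=-0.046
apply F[6]=+0.042 → step 7: x=0.005, v=0.051, θ=0.005, ω=-0.045
apply F[7]=-0.045 → step 8: x=0.006, v=0.050, θ=0.004, ω=-0.043
apply F[8]=-0.107 → step 9: x=0.007, v=0.049, θ=0.003, ω=-0.040
apply F[9]=-0.152 → step 10: x=0.008, v=0.047, θ=0.003, ω=-0.037
apply F[10]=-0.182 → step 11: x=0.009, v=0.044, θ=0.002, ω=-0.034
apply F[11]=-0.201 → step 12: x=0.010, v=0.042, θ=0.001, ω=-0.031
apply F[12]=-0.212 → step 13: x=0.011, v=0.039, θ=0.001, ω=-0.028
apply F[13]=-0.216 → step 14: x=0.012, v=0.037, θ=0.000, ω=-0.025
apply F[14]=-0.216 → step 15: x=0.012, v=0.034, θ=-0.000, ω=-0.022
apply F[15]=-0.214 → step 16: x=0.013, v=0.032, θ=-0.001, ω=-0.019
apply F[16]=-0.208 → step 17: x=0.014, v=0.029, θ=-0.001, ω=-0.017
apply F[17]=-0.201 → step 18: x=0.014, v=0.027, θ=-0.001, ω=-0.015
apply F[18]=-0.193 → step 19: x=0.015, v=0.025, θ=-0.002, ω=-0.013
apply F[19]=-0.184 → step 20: x=0.015, v=0.023, θ=-0.002, ω=-0.011
apply F[20]=-0.175 → step 21: x=0.016, v=0.021, θ=-0.002, ω=-0.009
apply F[21]=-0.166 → step 22: x=0.016, v=0.019, θ=-0.002, ω=-0.007
apply F[22]=-0.158 → step 23: x=0.016, v=0.017, θ=-0.002, ω=-0.006
apply F[23]=-0.149 → step 24: x=0.017, v=0.015, θ=-0.003, ω=-0.005

Answer: x=0.017, v=0.015, θ=-0.003, ω=-0.005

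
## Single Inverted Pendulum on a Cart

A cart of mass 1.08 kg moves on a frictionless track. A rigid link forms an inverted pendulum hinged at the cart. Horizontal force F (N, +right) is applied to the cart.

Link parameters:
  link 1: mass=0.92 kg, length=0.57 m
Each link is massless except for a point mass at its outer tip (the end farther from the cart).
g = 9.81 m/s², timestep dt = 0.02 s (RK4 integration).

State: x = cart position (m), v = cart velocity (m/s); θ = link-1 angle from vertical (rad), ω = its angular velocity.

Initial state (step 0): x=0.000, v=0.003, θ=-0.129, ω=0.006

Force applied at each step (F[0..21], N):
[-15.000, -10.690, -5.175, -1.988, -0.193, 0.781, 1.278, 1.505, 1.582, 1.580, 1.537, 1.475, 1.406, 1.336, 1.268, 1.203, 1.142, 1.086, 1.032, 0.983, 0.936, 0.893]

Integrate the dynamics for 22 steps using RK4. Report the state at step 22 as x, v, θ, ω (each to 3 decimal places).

Answer: x=-0.137, v=-0.124, θ=0.026, ω=0.032

Derivation:
apply F[0]=-15.000 → step 1: x=-0.002, v=-0.250, θ=-0.125, ω=0.403
apply F[1]=-10.690 → step 2: x=-0.009, v=-0.427, θ=-0.114, ω=0.669
apply F[2]=-5.175 → step 3: x=-0.019, v=-0.504, θ=-0.100, ω=0.768
apply F[3]=-1.988 → step 4: x=-0.029, v=-0.526, θ=-0.084, ω=0.774
apply F[4]=-0.193 → step 5: x=-0.039, v=-0.517, θ=-0.069, ω=0.732
apply F[5]=+0.781 → step 6: x=-0.049, v=-0.493, θ=-0.055, ω=0.668
apply F[6]=+1.278 → step 7: x=-0.059, v=-0.461, θ=-0.043, ω=0.596
apply F[7]=+1.505 → step 8: x=-0.068, v=-0.428, θ=-0.032, ω=0.524
apply F[8]=+1.582 → step 9: x=-0.076, v=-0.394, θ=-0.022, ω=0.456
apply F[9]=+1.580 → step 10: x=-0.084, v=-0.362, θ=-0.013, ω=0.393
apply F[10]=+1.537 → step 11: x=-0.090, v=-0.332, θ=-0.006, ω=0.337
apply F[11]=+1.475 → step 12: x=-0.097, v=-0.304, θ=0.000, ω=0.287
apply F[12]=+1.406 → step 13: x=-0.103, v=-0.278, θ=0.005, ω=0.244
apply F[13]=+1.336 → step 14: x=-0.108, v=-0.255, θ=0.010, ω=0.205
apply F[14]=+1.268 → step 15: x=-0.113, v=-0.233, θ=0.014, ω=0.171
apply F[15]=+1.203 → step 16: x=-0.117, v=-0.214, θ=0.017, ω=0.142
apply F[16]=+1.142 → step 17: x=-0.121, v=-0.196, θ=0.019, ω=0.117
apply F[17]=+1.086 → step 18: x=-0.125, v=-0.179, θ=0.022, ω=0.094
apply F[18]=+1.032 → step 19: x=-0.129, v=-0.164, θ=0.023, ω=0.075
apply F[19]=+0.983 → step 20: x=-0.132, v=-0.149, θ=0.025, ω=0.059
apply F[20]=+0.936 → step 21: x=-0.135, v=-0.136, θ=0.026, ω=0.044
apply F[21]=+0.893 → step 22: x=-0.137, v=-0.124, θ=0.026, ω=0.032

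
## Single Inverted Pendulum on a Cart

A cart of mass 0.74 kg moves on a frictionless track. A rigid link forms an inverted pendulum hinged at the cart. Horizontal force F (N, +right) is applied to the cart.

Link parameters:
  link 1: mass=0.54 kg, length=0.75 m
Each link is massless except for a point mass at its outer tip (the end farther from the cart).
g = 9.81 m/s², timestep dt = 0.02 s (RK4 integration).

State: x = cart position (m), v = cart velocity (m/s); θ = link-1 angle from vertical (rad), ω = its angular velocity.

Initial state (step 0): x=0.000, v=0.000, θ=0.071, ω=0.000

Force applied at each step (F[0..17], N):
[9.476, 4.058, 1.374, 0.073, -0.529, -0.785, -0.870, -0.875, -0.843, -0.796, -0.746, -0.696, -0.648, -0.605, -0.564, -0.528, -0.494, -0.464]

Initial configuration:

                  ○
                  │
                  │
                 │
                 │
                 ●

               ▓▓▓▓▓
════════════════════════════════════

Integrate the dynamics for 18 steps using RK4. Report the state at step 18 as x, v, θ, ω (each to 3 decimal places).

Answer: x=0.084, v=0.102, θ=-0.012, ω=-0.049

Derivation:
apply F[0]=+9.476 → step 1: x=0.002, v=0.245, θ=0.068, ω=-0.308
apply F[1]=+4.058 → step 2: x=0.008, v=0.346, θ=0.061, ω=-0.424
apply F[2]=+1.374 → step 3: x=0.016, v=0.375, θ=0.052, ω=-0.449
apply F[3]=+0.073 → step 4: x=0.023, v=0.370, θ=0.043, ω=-0.430
apply F[4]=-0.529 → step 5: x=0.030, v=0.350, θ=0.035, ω=-0.393
apply F[5]=-0.785 → step 6: x=0.037, v=0.325, θ=0.027, ω=-0.351
apply F[6]=-0.870 → step 7: x=0.043, v=0.298, θ=0.021, ω=-0.309
apply F[7]=-0.875 → step 8: x=0.049, v=0.272, θ=0.015, ω=-0.269
apply F[8]=-0.843 → step 9: x=0.054, v=0.247, θ=0.010, ω=-0.233
apply F[9]=-0.796 → step 10: x=0.059, v=0.224, θ=0.006, ω=-0.201
apply F[10]=-0.746 → step 11: x=0.063, v=0.204, θ=0.002, ω=-0.173
apply F[11]=-0.696 → step 12: x=0.067, v=0.185, θ=-0.001, ω=-0.147
apply F[12]=-0.648 → step 13: x=0.070, v=0.168, θ=-0.004, ω=-0.125
apply F[13]=-0.605 → step 14: x=0.074, v=0.152, θ=-0.006, ω=-0.106
apply F[14]=-0.564 → step 15: x=0.077, v=0.138, θ=-0.008, ω=-0.089
apply F[15]=-0.528 → step 16: x=0.079, v=0.125, θ=-0.010, ω=-0.074
apply F[16]=-0.494 → step 17: x=0.082, v=0.113, θ=-0.011, ω=-0.061
apply F[17]=-0.464 → step 18: x=0.084, v=0.102, θ=-0.012, ω=-0.049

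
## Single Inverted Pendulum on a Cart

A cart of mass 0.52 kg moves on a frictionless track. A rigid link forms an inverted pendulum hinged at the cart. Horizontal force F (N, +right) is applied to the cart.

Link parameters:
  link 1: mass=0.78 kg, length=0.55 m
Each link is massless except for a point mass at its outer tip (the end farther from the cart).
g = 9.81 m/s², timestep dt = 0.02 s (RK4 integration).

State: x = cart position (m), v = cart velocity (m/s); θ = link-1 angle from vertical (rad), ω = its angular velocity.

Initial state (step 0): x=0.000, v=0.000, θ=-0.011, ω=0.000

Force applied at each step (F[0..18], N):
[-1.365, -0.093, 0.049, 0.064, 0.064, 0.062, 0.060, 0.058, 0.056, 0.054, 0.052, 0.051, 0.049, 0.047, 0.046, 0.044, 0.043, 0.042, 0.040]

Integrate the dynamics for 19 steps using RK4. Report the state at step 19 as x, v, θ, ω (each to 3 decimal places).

apply F[0]=-1.365 → step 1: x=-0.000, v=-0.049, θ=-0.010, ω=0.086
apply F[1]=-0.093 → step 2: x=-0.001, v=-0.050, θ=-0.008, ω=0.084
apply F[2]=+0.049 → step 3: x=-0.002, v=-0.046, θ=-0.007, ω=0.074
apply F[3]=+0.064 → step 4: x=-0.003, v=-0.042, θ=-0.005, ω=0.064
apply F[4]=+0.064 → step 5: x=-0.004, v=-0.038, θ=-0.004, ω=0.055
apply F[5]=+0.062 → step 6: x=-0.005, v=-0.034, θ=-0.003, ω=0.047
apply F[6]=+0.060 → step 7: x=-0.006, v=-0.031, θ=-0.002, ω=0.041
apply F[7]=+0.058 → step 8: x=-0.006, v=-0.028, θ=-0.002, ω=0.035
apply F[8]=+0.056 → step 9: x=-0.007, v=-0.026, θ=-0.001, ω=0.030
apply F[9]=+0.054 → step 10: x=-0.007, v=-0.024, θ=-0.000, ω=0.025
apply F[10]=+0.052 → step 11: x=-0.008, v=-0.022, θ=0.000, ω=0.021
apply F[11]=+0.051 → step 12: x=-0.008, v=-0.020, θ=0.000, ω=0.018
apply F[12]=+0.049 → step 13: x=-0.008, v=-0.018, θ=0.001, ω=0.015
apply F[13]=+0.047 → step 14: x=-0.009, v=-0.016, θ=0.001, ω=0.013
apply F[14]=+0.046 → step 15: x=-0.009, v=-0.015, θ=0.001, ω=0.010
apply F[15]=+0.044 → step 16: x=-0.009, v=-0.014, θ=0.001, ω=0.009
apply F[16]=+0.043 → step 17: x=-0.010, v=-0.012, θ=0.002, ω=0.007
apply F[17]=+0.042 → step 18: x=-0.010, v=-0.011, θ=0.002, ω=0.005
apply F[18]=+0.040 → step 19: x=-0.010, v=-0.010, θ=0.002, ω=0.004

Answer: x=-0.010, v=-0.010, θ=0.002, ω=0.004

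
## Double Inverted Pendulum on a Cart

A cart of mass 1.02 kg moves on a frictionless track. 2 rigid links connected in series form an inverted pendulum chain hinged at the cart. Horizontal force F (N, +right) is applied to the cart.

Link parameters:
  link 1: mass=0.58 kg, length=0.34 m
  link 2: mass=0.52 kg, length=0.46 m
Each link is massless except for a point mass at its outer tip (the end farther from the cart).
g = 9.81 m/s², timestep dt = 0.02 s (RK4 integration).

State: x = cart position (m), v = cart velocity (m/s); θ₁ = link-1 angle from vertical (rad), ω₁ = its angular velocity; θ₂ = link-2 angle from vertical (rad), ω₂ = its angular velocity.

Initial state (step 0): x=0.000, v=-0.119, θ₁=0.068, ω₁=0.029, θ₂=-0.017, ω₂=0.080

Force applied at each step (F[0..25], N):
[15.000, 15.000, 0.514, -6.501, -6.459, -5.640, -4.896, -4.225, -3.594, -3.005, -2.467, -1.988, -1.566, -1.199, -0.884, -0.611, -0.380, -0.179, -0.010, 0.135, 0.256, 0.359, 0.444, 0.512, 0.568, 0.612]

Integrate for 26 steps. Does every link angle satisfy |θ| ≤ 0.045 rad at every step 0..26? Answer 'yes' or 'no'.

Answer: no

Derivation:
apply F[0]=+15.000 → step 1: x=0.000, v=0.160, θ₁=0.061, ω₁=-0.706, θ₂=-0.016, ω₂=0.008
apply F[1]=+15.000 → step 2: x=0.006, v=0.443, θ₁=0.040, ω₁=-1.471, θ₂=-0.017, ω₂=-0.048
apply F[2]=+0.514 → step 3: x=0.015, v=0.448, θ₁=0.010, ω₁=-1.452, θ₂=-0.018, ω₂=-0.080
apply F[3]=-6.501 → step 4: x=0.023, v=0.321, θ₁=-0.015, ω₁=-1.073, θ₂=-0.020, ω₂=-0.092
apply F[4]=-6.459 → step 5: x=0.028, v=0.200, θ₁=-0.033, ω₁=-0.731, θ₂=-0.021, ω₂=-0.089
apply F[5]=-5.640 → step 6: x=0.031, v=0.097, θ₁=-0.045, ω₁=-0.462, θ₂=-0.023, ω₂=-0.075
apply F[6]=-4.896 → step 7: x=0.032, v=0.012, θ₁=-0.052, ω₁=-0.252, θ₂=-0.024, ω₂=-0.055
apply F[7]=-4.225 → step 8: x=0.032, v=-0.059, θ₁=-0.055, ω₁=-0.089, θ₂=-0.025, ω₂=-0.031
apply F[8]=-3.594 → step 9: x=0.030, v=-0.118, θ₁=-0.056, ω₁=0.035, θ₂=-0.026, ω₂=-0.006
apply F[9]=-3.005 → step 10: x=0.027, v=-0.165, θ₁=-0.054, ω₁=0.126, θ₂=-0.026, ω₂=0.018
apply F[10]=-2.467 → step 11: x=0.024, v=-0.202, θ₁=-0.051, ω₁=0.191, θ₂=-0.025, ω₂=0.040
apply F[11]=-1.988 → step 12: x=0.019, v=-0.231, θ₁=-0.047, ω₁=0.234, θ₂=-0.024, ω₂=0.060
apply F[12]=-1.566 → step 13: x=0.014, v=-0.252, θ₁=-0.042, ω₁=0.260, θ₂=-0.023, ω₂=0.077
apply F[13]=-1.199 → step 14: x=0.009, v=-0.267, θ₁=-0.037, ω₁=0.273, θ₂=-0.021, ω₂=0.091
apply F[14]=-0.884 → step 15: x=0.004, v=-0.278, θ₁=-0.031, ω₁=0.276, θ₂=-0.019, ω₂=0.103
apply F[15]=-0.611 → step 16: x=-0.002, v=-0.284, θ₁=-0.026, ω₁=0.272, θ₂=-0.017, ω₂=0.111
apply F[16]=-0.380 → step 17: x=-0.008, v=-0.286, θ₁=-0.020, ω₁=0.263, θ₂=-0.014, ω₂=0.117
apply F[17]=-0.179 → step 18: x=-0.013, v=-0.286, θ₁=-0.015, ω₁=0.250, θ₂=-0.012, ω₂=0.120
apply F[18]=-0.010 → step 19: x=-0.019, v=-0.284, θ₁=-0.010, ω₁=0.235, θ₂=-0.010, ω₂=0.122
apply F[19]=+0.135 → step 20: x=-0.025, v=-0.279, θ₁=-0.006, ω₁=0.218, θ₂=-0.007, ω₂=0.121
apply F[20]=+0.256 → step 21: x=-0.030, v=-0.273, θ₁=-0.002, ω₁=0.200, θ₂=-0.005, ω₂=0.119
apply F[21]=+0.359 → step 22: x=-0.036, v=-0.266, θ₁=0.002, ω₁=0.182, θ₂=-0.003, ω₂=0.116
apply F[22]=+0.444 → step 23: x=-0.041, v=-0.259, θ₁=0.006, ω₁=0.164, θ₂=-0.000, ω₂=0.112
apply F[23]=+0.512 → step 24: x=-0.046, v=-0.250, θ₁=0.009, ω₁=0.146, θ₂=0.002, ω₂=0.106
apply F[24]=+0.568 → step 25: x=-0.051, v=-0.241, θ₁=0.012, ω₁=0.129, θ₂=0.004, ω₂=0.101
apply F[25]=+0.612 → step 26: x=-0.056, v=-0.232, θ₁=0.014, ω₁=0.114, θ₂=0.006, ω₂=0.094
Max |angle| over trajectory = 0.068 rad; bound = 0.045 → exceeded.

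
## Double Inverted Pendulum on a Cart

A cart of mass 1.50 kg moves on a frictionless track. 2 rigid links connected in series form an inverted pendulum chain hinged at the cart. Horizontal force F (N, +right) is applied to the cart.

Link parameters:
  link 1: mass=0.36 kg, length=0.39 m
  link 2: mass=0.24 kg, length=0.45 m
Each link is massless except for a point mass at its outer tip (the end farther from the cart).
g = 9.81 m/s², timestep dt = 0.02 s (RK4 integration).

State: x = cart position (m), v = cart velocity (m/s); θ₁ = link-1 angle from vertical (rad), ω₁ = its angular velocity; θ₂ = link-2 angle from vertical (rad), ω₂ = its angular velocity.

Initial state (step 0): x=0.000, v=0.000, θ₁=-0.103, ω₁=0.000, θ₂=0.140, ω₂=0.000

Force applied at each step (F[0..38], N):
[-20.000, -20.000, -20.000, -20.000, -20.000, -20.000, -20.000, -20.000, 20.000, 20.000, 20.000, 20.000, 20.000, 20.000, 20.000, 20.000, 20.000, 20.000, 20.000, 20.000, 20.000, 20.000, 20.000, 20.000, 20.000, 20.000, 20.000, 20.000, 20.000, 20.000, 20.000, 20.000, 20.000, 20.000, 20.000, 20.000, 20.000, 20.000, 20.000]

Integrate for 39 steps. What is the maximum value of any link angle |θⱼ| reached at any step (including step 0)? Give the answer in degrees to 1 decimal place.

apply F[0]=-20.000 → step 1: x=-0.003, v=-0.258, θ₁=-0.098, ω₁=0.523, θ₂=0.142, ω₂=0.188
apply F[1]=-20.000 → step 2: x=-0.010, v=-0.517, θ₁=-0.082, ω₁=1.060, θ₂=0.147, ω₂=0.366
apply F[2]=-20.000 → step 3: x=-0.023, v=-0.779, θ₁=-0.055, ω₁=1.623, θ₂=0.156, ω₂=0.523
apply F[3]=-20.000 → step 4: x=-0.041, v=-1.043, θ₁=-0.017, ω₁=2.225, θ₂=0.168, ω₂=0.649
apply F[4]=-20.000 → step 5: x=-0.065, v=-1.310, θ₁=0.034, ω₁=2.875, θ₂=0.182, ω₂=0.735
apply F[5]=-20.000 → step 6: x=-0.094, v=-1.579, θ₁=0.099, ω₁=3.576, θ₂=0.197, ω₂=0.779
apply F[6]=-20.000 → step 7: x=-0.128, v=-1.847, θ₁=0.177, ω₁=4.322, θ₂=0.213, ω₂=0.789
apply F[7]=-20.000 → step 8: x=-0.168, v=-2.110, θ₁=0.272, ω₁=5.089, θ₂=0.229, ω₂=0.791
apply F[8]=+20.000 → step 9: x=-0.207, v=-1.853, θ₁=0.369, ω₁=4.635, θ₂=0.244, ω₂=0.765
apply F[9]=+20.000 → step 10: x=-0.242, v=-1.606, θ₁=0.458, ω₁=4.289, θ₂=0.259, ω₂=0.692
apply F[10]=+20.000 → step 11: x=-0.272, v=-1.367, θ₁=0.541, ω₁=4.048, θ₂=0.272, ω₂=0.568
apply F[11]=+20.000 → step 12: x=-0.297, v=-1.135, θ₁=0.620, ω₁=3.903, θ₂=0.281, ω₂=0.392
apply F[12]=+20.000 → step 13: x=-0.317, v=-0.908, θ₁=0.698, ω₁=3.845, θ₂=0.287, ω₂=0.172
apply F[13]=+20.000 → step 14: x=-0.333, v=-0.685, θ₁=0.775, ω₁=3.864, θ₂=0.288, ω₂=-0.084
apply F[14]=+20.000 → step 15: x=-0.344, v=-0.462, θ₁=0.853, ω₁=3.950, θ₂=0.284, ω₂=-0.367
apply F[15]=+20.000 → step 16: x=-0.351, v=-0.239, θ₁=0.933, ω₁=4.093, θ₂=0.273, ω₂=-0.664
apply F[16]=+20.000 → step 17: x=-0.354, v=-0.013, θ₁=1.017, ω₁=4.285, θ₂=0.257, ω₂=-0.961
apply F[17]=+20.000 → step 18: x=-0.352, v=0.217, θ₁=1.105, ω₁=4.517, θ₂=0.235, ω₂=-1.244
apply F[18]=+20.000 → step 19: x=-0.345, v=0.452, θ₁=1.198, ω₁=4.786, θ₂=0.207, ω₂=-1.498
apply F[19]=+20.000 → step 20: x=-0.334, v=0.694, θ₁=1.296, ω₁=5.092, θ₂=0.175, ω₂=-1.706
apply F[20]=+20.000 → step 21: x=-0.317, v=0.945, θ₁=1.402, ω₁=5.439, θ₂=0.140, ω₂=-1.852
apply F[21]=+20.000 → step 22: x=-0.296, v=1.204, θ₁=1.514, ω₁=5.839, θ₂=0.102, ω₂=-1.916
apply F[22]=+20.000 → step 23: x=-0.269, v=1.475, θ₁=1.636, ω₁=6.310, θ₂=0.064, ω₂=-1.876
apply F[23]=+20.000 → step 24: x=-0.237, v=1.761, θ₁=1.767, ω₁=6.882, θ₂=0.028, ω₂=-1.699
apply F[24]=+20.000 → step 25: x=-0.199, v=2.066, θ₁=1.912, ω₁=7.596, θ₂=-0.003, ω₂=-1.339
apply F[25]=+20.000 → step 26: x=-0.154, v=2.399, θ₁=2.072, ω₁=8.513, θ₂=-0.024, ω₂=-0.735
apply F[26]=+20.000 → step 27: x=-0.102, v=2.768, θ₁=2.254, ω₁=9.709, θ₂=-0.030, ω₂=0.197
apply F[27]=+20.000 → step 28: x=-0.043, v=3.184, θ₁=2.463, ω₁=11.262, θ₂=-0.014, ω₂=1.542
apply F[28]=+20.000 → step 29: x=0.025, v=3.638, θ₁=2.707, ω₁=13.172, θ₂=0.034, ω₂=3.306
apply F[29]=+20.000 → step 30: x=0.102, v=4.067, θ₁=2.991, ω₁=15.120, θ₂=0.120, ω₂=5.200
apply F[30]=+20.000 → step 31: x=0.187, v=4.325, θ₁=3.307, ω₁=16.279, θ₂=0.238, ω₂=6.424
apply F[31]=+20.000 → step 32: x=0.274, v=4.325, θ₁=3.632, ω₁=16.046, θ₂=0.367, ω₂=6.236
apply F[32]=+20.000 → step 33: x=0.359, v=4.171, θ₁=3.942, ω₁=14.860, θ₂=0.479, ω₂=4.822
apply F[33]=+20.000 → step 34: x=0.440, v=4.006, θ₁=4.225, ω₁=13.413, θ₂=0.556, ω₂=2.804
apply F[34]=+20.000 → step 35: x=0.519, v=3.902, θ₁=4.479, ω₁=12.061, θ₂=0.590, ω₂=0.637
apply F[35]=+20.000 → step 36: x=0.597, v=3.876, θ₁=4.709, ω₁=10.934, θ₂=0.582, ω₂=-1.435
apply F[36]=+20.000 → step 37: x=0.675, v=3.916, θ₁=4.918, ω₁=10.088, θ₂=0.534, ω₂=-3.312
apply F[37]=+20.000 → step 38: x=0.754, v=4.006, θ₁=5.114, ω₁=9.550, θ₂=0.451, ω₂=-4.999
apply F[38]=+20.000 → step 39: x=0.835, v=4.121, θ₁=5.303, ω₁=9.349, θ₂=0.335, ω₂=-6.582
Max |angle| over trajectory = 5.303 rad = 303.8°.

Answer: 303.8°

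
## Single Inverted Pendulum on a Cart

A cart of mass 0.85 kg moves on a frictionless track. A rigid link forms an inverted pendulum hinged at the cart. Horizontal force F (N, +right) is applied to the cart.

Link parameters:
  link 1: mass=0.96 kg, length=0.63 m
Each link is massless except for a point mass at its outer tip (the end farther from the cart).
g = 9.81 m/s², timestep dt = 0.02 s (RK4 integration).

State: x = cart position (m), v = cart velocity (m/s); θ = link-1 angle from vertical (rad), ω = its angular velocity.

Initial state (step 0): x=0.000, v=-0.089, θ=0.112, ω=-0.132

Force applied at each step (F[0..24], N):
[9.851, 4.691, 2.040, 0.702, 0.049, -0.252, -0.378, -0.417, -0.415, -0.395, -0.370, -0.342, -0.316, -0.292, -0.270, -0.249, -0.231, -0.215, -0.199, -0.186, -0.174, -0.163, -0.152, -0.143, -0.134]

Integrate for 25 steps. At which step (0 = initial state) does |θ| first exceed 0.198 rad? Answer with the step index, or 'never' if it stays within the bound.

Answer: never

Derivation:
apply F[0]=+9.851 → step 1: x=0.000, v=0.116, θ=0.106, ω=-0.421
apply F[1]=+4.691 → step 2: x=0.003, v=0.203, θ=0.097, ω=-0.527
apply F[2]=+2.040 → step 3: x=0.008, v=0.231, θ=0.086, ω=-0.543
apply F[3]=+0.702 → step 4: x=0.012, v=0.230, θ=0.076, ω=-0.516
apply F[4]=+0.049 → step 5: x=0.017, v=0.216, θ=0.066, ω=-0.472
apply F[5]=-0.252 → step 6: x=0.021, v=0.197, θ=0.057, ω=-0.422
apply F[6]=-0.378 → step 7: x=0.025, v=0.176, θ=0.049, ω=-0.374
apply F[7]=-0.417 → step 8: x=0.028, v=0.157, θ=0.042, ω=-0.328
apply F[8]=-0.415 → step 9: x=0.031, v=0.138, θ=0.036, ω=-0.287
apply F[9]=-0.395 → step 10: x=0.034, v=0.122, θ=0.030, ω=-0.251
apply F[10]=-0.370 → step 11: x=0.036, v=0.107, θ=0.026, ω=-0.218
apply F[11]=-0.342 → step 12: x=0.038, v=0.094, θ=0.022, ω=-0.190
apply F[12]=-0.316 → step 13: x=0.040, v=0.082, θ=0.018, ω=-0.165
apply F[13]=-0.292 → step 14: x=0.041, v=0.071, θ=0.015, ω=-0.143
apply F[14]=-0.270 → step 15: x=0.043, v=0.062, θ=0.012, ω=-0.124
apply F[15]=-0.249 → step 16: x=0.044, v=0.054, θ=0.010, ω=-0.107
apply F[16]=-0.231 → step 17: x=0.045, v=0.046, θ=0.008, ω=-0.092
apply F[17]=-0.215 → step 18: x=0.046, v=0.040, θ=0.006, ω=-0.080
apply F[18]=-0.199 → step 19: x=0.046, v=0.034, θ=0.005, ω=-0.068
apply F[19]=-0.186 → step 20: x=0.047, v=0.028, θ=0.004, ω=-0.059
apply F[20]=-0.174 → step 21: x=0.047, v=0.023, θ=0.003, ω=-0.050
apply F[21]=-0.163 → step 22: x=0.048, v=0.019, θ=0.002, ω=-0.043
apply F[22]=-0.152 → step 23: x=0.048, v=0.015, θ=0.001, ω=-0.036
apply F[23]=-0.143 → step 24: x=0.048, v=0.012, θ=0.000, ω=-0.030
apply F[24]=-0.134 → step 25: x=0.049, v=0.009, θ=-0.000, ω=-0.025
max |θ| = 0.112 ≤ 0.198 over all 26 states.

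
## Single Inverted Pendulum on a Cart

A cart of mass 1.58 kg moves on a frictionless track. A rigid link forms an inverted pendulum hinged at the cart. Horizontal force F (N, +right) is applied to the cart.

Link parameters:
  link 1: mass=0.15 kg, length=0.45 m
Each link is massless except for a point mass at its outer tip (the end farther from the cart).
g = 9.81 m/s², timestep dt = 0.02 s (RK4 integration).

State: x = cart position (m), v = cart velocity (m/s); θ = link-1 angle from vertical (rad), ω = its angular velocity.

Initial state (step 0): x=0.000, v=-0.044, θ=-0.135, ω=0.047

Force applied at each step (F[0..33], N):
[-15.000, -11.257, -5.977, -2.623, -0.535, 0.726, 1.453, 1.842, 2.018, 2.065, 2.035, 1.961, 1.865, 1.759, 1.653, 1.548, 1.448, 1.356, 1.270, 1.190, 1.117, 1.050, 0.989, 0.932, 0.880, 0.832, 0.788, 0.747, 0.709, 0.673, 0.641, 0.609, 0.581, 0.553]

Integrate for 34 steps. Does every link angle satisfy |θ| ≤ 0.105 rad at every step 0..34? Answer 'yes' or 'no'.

Answer: no

Derivation:
apply F[0]=-15.000 → step 1: x=-0.003, v=-0.231, θ=-0.131, ω=0.401
apply F[1]=-11.257 → step 2: x=-0.009, v=-0.371, θ=-0.120, ω=0.655
apply F[2]=-5.977 → step 3: x=-0.017, v=-0.445, θ=-0.106, ω=0.768
apply F[3]=-2.623 → step 4: x=-0.026, v=-0.476, θ=-0.090, ω=0.795
apply F[4]=-0.535 → step 5: x=-0.036, v=-0.481, θ=-0.074, ω=0.771
apply F[5]=+0.726 → step 6: x=-0.045, v=-0.471, θ=-0.060, ω=0.719
apply F[6]=+1.453 → step 7: x=-0.054, v=-0.452, θ=-0.046, ω=0.653
apply F[7]=+1.842 → step 8: x=-0.063, v=-0.428, θ=-0.034, ω=0.582
apply F[8]=+2.018 → step 9: x=-0.072, v=-0.402, θ=-0.023, ω=0.512
apply F[9]=+2.065 → step 10: x=-0.079, v=-0.375, θ=-0.013, ω=0.446
apply F[10]=+2.035 → step 11: x=-0.087, v=-0.349, θ=-0.005, ω=0.384
apply F[11]=+1.961 → step 12: x=-0.093, v=-0.324, θ=0.002, ω=0.329
apply F[12]=+1.865 → step 13: x=-0.100, v=-0.301, θ=0.008, ω=0.279
apply F[13]=+1.759 → step 14: x=-0.105, v=-0.279, θ=0.014, ω=0.235
apply F[14]=+1.653 → step 15: x=-0.111, v=-0.258, θ=0.018, ω=0.196
apply F[15]=+1.548 → step 16: x=-0.116, v=-0.239, θ=0.021, ω=0.162
apply F[16]=+1.448 → step 17: x=-0.120, v=-0.221, θ=0.024, ω=0.132
apply F[17]=+1.356 → step 18: x=-0.125, v=-0.204, θ=0.027, ω=0.106
apply F[18]=+1.270 → step 19: x=-0.128, v=-0.189, θ=0.029, ω=0.083
apply F[19]=+1.190 → step 20: x=-0.132, v=-0.174, θ=0.030, ω=0.064
apply F[20]=+1.117 → step 21: x=-0.135, v=-0.161, θ=0.031, ω=0.047
apply F[21]=+1.050 → step 22: x=-0.139, v=-0.148, θ=0.032, ω=0.033
apply F[22]=+0.989 → step 23: x=-0.141, v=-0.136, θ=0.033, ω=0.020
apply F[23]=+0.932 → step 24: x=-0.144, v=-0.125, θ=0.033, ω=0.010
apply F[24]=+0.880 → step 25: x=-0.146, v=-0.114, θ=0.033, ω=0.001
apply F[25]=+0.832 → step 26: x=-0.149, v=-0.104, θ=0.033, ω=-0.007
apply F[26]=+0.788 → step 27: x=-0.151, v=-0.095, θ=0.033, ω=-0.013
apply F[27]=+0.747 → step 28: x=-0.152, v=-0.086, θ=0.032, ω=-0.019
apply F[28]=+0.709 → step 29: x=-0.154, v=-0.078, θ=0.032, ω=-0.023
apply F[29]=+0.673 → step 30: x=-0.155, v=-0.070, θ=0.031, ω=-0.027
apply F[30]=+0.641 → step 31: x=-0.157, v=-0.062, θ=0.031, ω=-0.030
apply F[31]=+0.609 → step 32: x=-0.158, v=-0.055, θ=0.030, ω=-0.033
apply F[32]=+0.581 → step 33: x=-0.159, v=-0.048, θ=0.030, ω=-0.035
apply F[33]=+0.553 → step 34: x=-0.160, v=-0.042, θ=0.029, ω=-0.036
Max |angle| over trajectory = 0.135 rad; bound = 0.105 → exceeded.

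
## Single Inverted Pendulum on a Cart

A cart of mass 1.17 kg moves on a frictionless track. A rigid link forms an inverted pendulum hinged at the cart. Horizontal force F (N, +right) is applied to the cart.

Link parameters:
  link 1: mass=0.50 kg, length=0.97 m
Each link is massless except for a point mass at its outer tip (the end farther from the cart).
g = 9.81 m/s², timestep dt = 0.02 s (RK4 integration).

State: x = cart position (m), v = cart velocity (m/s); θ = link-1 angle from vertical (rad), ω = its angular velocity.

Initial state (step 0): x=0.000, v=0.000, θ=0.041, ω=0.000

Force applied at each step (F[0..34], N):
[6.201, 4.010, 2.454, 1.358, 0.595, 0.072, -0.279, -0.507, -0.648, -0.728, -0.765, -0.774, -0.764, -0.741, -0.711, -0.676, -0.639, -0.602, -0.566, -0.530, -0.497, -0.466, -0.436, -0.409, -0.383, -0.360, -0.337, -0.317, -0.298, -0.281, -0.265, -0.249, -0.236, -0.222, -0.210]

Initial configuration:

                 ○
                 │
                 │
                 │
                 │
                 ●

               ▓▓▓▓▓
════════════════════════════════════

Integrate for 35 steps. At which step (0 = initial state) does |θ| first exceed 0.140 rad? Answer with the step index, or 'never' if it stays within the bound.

apply F[0]=+6.201 → step 1: x=0.001, v=0.103, θ=0.040, ω=-0.097
apply F[1]=+4.010 → step 2: x=0.004, v=0.168, θ=0.037, ω=-0.157
apply F[2]=+2.454 → step 3: x=0.007, v=0.207, θ=0.034, ω=-0.190
apply F[3]=+1.358 → step 4: x=0.012, v=0.227, θ=0.030, ω=-0.204
apply F[4]=+0.595 → step 5: x=0.016, v=0.235, θ=0.026, ω=-0.207
apply F[5]=+0.072 → step 6: x=0.021, v=0.234, θ=0.022, ω=-0.201
apply F[6]=-0.279 → step 7: x=0.026, v=0.228, θ=0.018, ω=-0.190
apply F[7]=-0.507 → step 8: x=0.030, v=0.218, θ=0.014, ω=-0.177
apply F[8]=-0.648 → step 9: x=0.034, v=0.206, θ=0.011, ω=-0.162
apply F[9]=-0.728 → step 10: x=0.038, v=0.192, θ=0.008, ω=-0.146
apply F[10]=-0.765 → step 11: x=0.042, v=0.179, θ=0.005, ω=-0.131
apply F[11]=-0.774 → step 12: x=0.046, v=0.165, θ=0.003, ω=-0.116
apply F[12]=-0.764 → step 13: x=0.049, v=0.152, θ=0.000, ω=-0.102
apply F[13]=-0.741 → step 14: x=0.052, v=0.140, θ=-0.001, ω=-0.089
apply F[14]=-0.711 → step 15: x=0.054, v=0.128, θ=-0.003, ω=-0.077
apply F[15]=-0.676 → step 16: x=0.057, v=0.116, θ=-0.005, ω=-0.067
apply F[16]=-0.639 → step 17: x=0.059, v=0.106, θ=-0.006, ω=-0.057
apply F[17]=-0.602 → step 18: x=0.061, v=0.096, θ=-0.007, ω=-0.048
apply F[18]=-0.566 → step 19: x=0.063, v=0.087, θ=-0.008, ω=-0.040
apply F[19]=-0.530 → step 20: x=0.065, v=0.079, θ=-0.008, ω=-0.033
apply F[20]=-0.497 → step 21: x=0.066, v=0.071, θ=-0.009, ω=-0.027
apply F[21]=-0.466 → step 22: x=0.067, v=0.064, θ=-0.010, ω=-0.022
apply F[22]=-0.436 → step 23: x=0.069, v=0.057, θ=-0.010, ω=-0.017
apply F[23]=-0.409 → step 24: x=0.070, v=0.051, θ=-0.010, ω=-0.012
apply F[24]=-0.383 → step 25: x=0.071, v=0.045, θ=-0.010, ω=-0.009
apply F[25]=-0.360 → step 26: x=0.071, v=0.040, θ=-0.011, ω=-0.005
apply F[26]=-0.337 → step 27: x=0.072, v=0.035, θ=-0.011, ω=-0.002
apply F[27]=-0.317 → step 28: x=0.073, v=0.031, θ=-0.011, ω=-0.000
apply F[28]=-0.298 → step 29: x=0.073, v=0.026, θ=-0.011, ω=0.002
apply F[29]=-0.281 → step 30: x=0.074, v=0.022, θ=-0.011, ω=0.004
apply F[30]=-0.265 → step 31: x=0.074, v=0.019, θ=-0.011, ω=0.006
apply F[31]=-0.249 → step 32: x=0.075, v=0.015, θ=-0.010, ω=0.007
apply F[32]=-0.236 → step 33: x=0.075, v=0.012, θ=-0.010, ω=0.008
apply F[33]=-0.222 → step 34: x=0.075, v=0.009, θ=-0.010, ω=0.009
apply F[34]=-0.210 → step 35: x=0.075, v=0.007, θ=-0.010, ω=0.010
max |θ| = 0.041 ≤ 0.140 over all 36 states.

Answer: never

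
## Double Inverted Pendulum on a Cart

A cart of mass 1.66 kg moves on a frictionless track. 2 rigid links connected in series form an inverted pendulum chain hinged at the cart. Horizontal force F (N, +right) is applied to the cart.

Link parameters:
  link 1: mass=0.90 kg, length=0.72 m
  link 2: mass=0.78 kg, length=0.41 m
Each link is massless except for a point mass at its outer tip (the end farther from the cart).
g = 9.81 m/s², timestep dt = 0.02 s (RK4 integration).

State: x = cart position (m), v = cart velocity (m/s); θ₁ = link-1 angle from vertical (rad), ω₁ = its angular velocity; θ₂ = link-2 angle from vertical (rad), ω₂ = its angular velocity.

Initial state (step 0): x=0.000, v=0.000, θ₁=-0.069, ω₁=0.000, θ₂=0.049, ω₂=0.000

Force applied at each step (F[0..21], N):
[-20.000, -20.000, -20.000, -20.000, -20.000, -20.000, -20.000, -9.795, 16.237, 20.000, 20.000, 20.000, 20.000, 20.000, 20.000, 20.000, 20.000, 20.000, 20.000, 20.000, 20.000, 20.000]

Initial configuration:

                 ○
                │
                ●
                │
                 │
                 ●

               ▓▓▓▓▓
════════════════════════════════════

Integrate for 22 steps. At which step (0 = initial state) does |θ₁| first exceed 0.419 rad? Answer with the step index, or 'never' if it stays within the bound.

apply F[0]=-20.000 → step 1: x=-0.002, v=-0.227, θ₁=-0.066, ω₁=0.266, θ₂=0.050, ω₂=0.111
apply F[1]=-20.000 → step 2: x=-0.009, v=-0.455, θ₁=-0.058, ω₁=0.537, θ₂=0.053, ω₂=0.218
apply F[2]=-20.000 → step 3: x=-0.020, v=-0.685, θ₁=-0.045, ω₁=0.817, θ₂=0.059, ω₂=0.315
apply F[3]=-20.000 → step 4: x=-0.036, v=-0.919, θ₁=-0.026, ω₁=1.110, θ₂=0.066, ω₂=0.400
apply F[4]=-20.000 → step 5: x=-0.057, v=-1.158, θ₁=-0.000, ω₁=1.420, θ₂=0.075, ω₂=0.466
apply F[5]=-20.000 → step 6: x=-0.083, v=-1.401, θ₁=0.031, ω₁=1.750, θ₂=0.084, ω₂=0.512
apply F[6]=-20.000 → step 7: x=-0.113, v=-1.648, θ₁=0.070, ω₁=2.101, θ₂=0.095, ω₂=0.535
apply F[7]=-9.795 → step 8: x=-0.148, v=-1.777, θ₁=0.114, ω₁=2.302, θ₂=0.106, ω₂=0.540
apply F[8]=+16.237 → step 9: x=-0.181, v=-1.601, θ₁=0.158, ω₁=2.102, θ₂=0.116, ω₂=0.523
apply F[9]=+20.000 → step 10: x=-0.211, v=-1.391, θ₁=0.198, ω₁=1.875, θ₂=0.126, ω₂=0.478
apply F[10]=+20.000 → step 11: x=-0.237, v=-1.191, θ₁=0.233, ω₁=1.681, θ₂=0.135, ω₂=0.406
apply F[11]=+20.000 → step 12: x=-0.259, v=-0.999, θ₁=0.265, ω₁=1.516, θ₂=0.143, ω₂=0.307
apply F[12]=+20.000 → step 13: x=-0.277, v=-0.816, θ₁=0.294, ω₁=1.379, θ₂=0.147, ω₂=0.181
apply F[13]=+20.000 → step 14: x=-0.292, v=-0.639, θ₁=0.320, ω₁=1.268, θ₂=0.150, ω₂=0.030
apply F[14]=+20.000 → step 15: x=-0.303, v=-0.469, θ₁=0.345, ω₁=1.179, θ₂=0.148, ω₂=-0.147
apply F[15]=+20.000 → step 16: x=-0.310, v=-0.304, θ₁=0.368, ω₁=1.111, θ₂=0.144, ω₂=-0.351
apply F[16]=+20.000 → step 17: x=-0.315, v=-0.143, θ₁=0.389, ω₁=1.063, θ₂=0.134, ω₂=-0.581
apply F[17]=+20.000 → step 18: x=-0.316, v=0.015, θ₁=0.410, ω₁=1.032, θ₂=0.120, ω₂=-0.840
apply F[18]=+20.000 → step 19: x=-0.314, v=0.170, θ₁=0.431, ω₁=1.018, θ₂=0.100, ω₂=-1.127
apply F[19]=+20.000 → step 20: x=-0.309, v=0.324, θ₁=0.451, ω₁=1.016, θ₂=0.075, ω₂=-1.444
apply F[20]=+20.000 → step 21: x=-0.301, v=0.478, θ₁=0.471, ω₁=1.025, θ₂=0.043, ω₂=-1.790
apply F[21]=+20.000 → step 22: x=-0.290, v=0.632, θ₁=0.492, ω₁=1.041, θ₂=0.003, ω₂=-2.162
|θ₁| = 0.431 > 0.419 first at step 19.

Answer: 19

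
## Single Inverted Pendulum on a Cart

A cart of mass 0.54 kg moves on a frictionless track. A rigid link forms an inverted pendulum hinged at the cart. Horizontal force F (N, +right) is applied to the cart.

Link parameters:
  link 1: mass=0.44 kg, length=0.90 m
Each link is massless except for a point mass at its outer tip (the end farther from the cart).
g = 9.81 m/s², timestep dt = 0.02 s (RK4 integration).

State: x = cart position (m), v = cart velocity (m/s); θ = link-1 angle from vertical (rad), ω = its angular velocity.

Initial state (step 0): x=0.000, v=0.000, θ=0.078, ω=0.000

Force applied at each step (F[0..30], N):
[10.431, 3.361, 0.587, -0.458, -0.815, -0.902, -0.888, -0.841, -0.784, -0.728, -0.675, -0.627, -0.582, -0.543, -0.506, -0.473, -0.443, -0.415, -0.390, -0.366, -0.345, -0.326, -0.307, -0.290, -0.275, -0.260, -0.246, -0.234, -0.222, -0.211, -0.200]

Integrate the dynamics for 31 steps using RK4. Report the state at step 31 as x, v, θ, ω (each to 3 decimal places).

apply F[0]=+10.431 → step 1: x=0.004, v=0.372, θ=0.074, ω=-0.396
apply F[1]=+3.361 → step 2: x=0.012, v=0.486, θ=0.065, ω=-0.506
apply F[2]=+0.587 → step 3: x=0.022, v=0.498, θ=0.055, ω=-0.507
apply F[3]=-0.458 → step 4: x=0.032, v=0.473, θ=0.045, ω=-0.468
apply F[4]=-0.815 → step 5: x=0.041, v=0.437, θ=0.036, ω=-0.419
apply F[5]=-0.902 → step 6: x=0.049, v=0.398, θ=0.028, ω=-0.369
apply F[6]=-0.888 → step 7: x=0.057, v=0.361, θ=0.022, ω=-0.323
apply F[7]=-0.841 → step 8: x=0.064, v=0.327, θ=0.015, ω=-0.281
apply F[8]=-0.784 → step 9: x=0.070, v=0.296, θ=0.010, ω=-0.244
apply F[9]=-0.728 → step 10: x=0.076, v=0.268, θ=0.006, ω=-0.211
apply F[10]=-0.675 → step 11: x=0.081, v=0.242, θ=0.002, ω=-0.182
apply F[11]=-0.627 → step 12: x=0.085, v=0.219, θ=-0.002, ω=-0.156
apply F[12]=-0.582 → step 13: x=0.090, v=0.198, θ=-0.004, ω=-0.133
apply F[13]=-0.543 → step 14: x=0.093, v=0.179, θ=-0.007, ω=-0.113
apply F[14]=-0.506 → step 15: x=0.097, v=0.162, θ=-0.009, ω=-0.095
apply F[15]=-0.473 → step 16: x=0.100, v=0.146, θ=-0.011, ω=-0.080
apply F[16]=-0.443 → step 17: x=0.103, v=0.131, θ=-0.012, ω=-0.066
apply F[17]=-0.415 → step 18: x=0.105, v=0.118, θ=-0.013, ω=-0.054
apply F[18]=-0.390 → step 19: x=0.107, v=0.106, θ=-0.014, ω=-0.044
apply F[19]=-0.366 → step 20: x=0.109, v=0.094, θ=-0.015, ω=-0.034
apply F[20]=-0.345 → step 21: x=0.111, v=0.084, θ=-0.016, ω=-0.026
apply F[21]=-0.326 → step 22: x=0.113, v=0.075, θ=-0.016, ω=-0.019
apply F[22]=-0.307 → step 23: x=0.114, v=0.066, θ=-0.017, ω=-0.013
apply F[23]=-0.290 → step 24: x=0.115, v=0.058, θ=-0.017, ω=-0.008
apply F[24]=-0.275 → step 25: x=0.116, v=0.050, θ=-0.017, ω=-0.003
apply F[25]=-0.260 → step 26: x=0.117, v=0.043, θ=-0.017, ω=0.001
apply F[26]=-0.246 → step 27: x=0.118, v=0.037, θ=-0.017, ω=0.004
apply F[27]=-0.234 → step 28: x=0.119, v=0.031, θ=-0.017, ω=0.007
apply F[28]=-0.222 → step 29: x=0.119, v=0.025, θ=-0.017, ω=0.010
apply F[29]=-0.211 → step 30: x=0.120, v=0.020, θ=-0.016, ω=0.012
apply F[30]=-0.200 → step 31: x=0.120, v=0.015, θ=-0.016, ω=0.014

Answer: x=0.120, v=0.015, θ=-0.016, ω=0.014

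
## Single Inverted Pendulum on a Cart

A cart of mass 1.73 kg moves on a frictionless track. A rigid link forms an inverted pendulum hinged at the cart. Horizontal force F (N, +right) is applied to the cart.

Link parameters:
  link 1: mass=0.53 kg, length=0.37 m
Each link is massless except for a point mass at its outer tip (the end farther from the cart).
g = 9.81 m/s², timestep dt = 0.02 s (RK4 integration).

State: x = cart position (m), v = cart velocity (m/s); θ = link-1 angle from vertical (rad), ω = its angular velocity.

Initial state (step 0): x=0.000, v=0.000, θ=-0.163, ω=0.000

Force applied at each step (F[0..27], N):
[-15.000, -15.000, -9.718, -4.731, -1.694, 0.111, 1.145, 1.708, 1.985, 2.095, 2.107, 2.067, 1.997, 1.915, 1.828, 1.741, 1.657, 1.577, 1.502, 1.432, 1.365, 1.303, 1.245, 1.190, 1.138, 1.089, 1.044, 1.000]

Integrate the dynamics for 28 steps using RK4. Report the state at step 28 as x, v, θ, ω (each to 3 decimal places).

Answer: x=-0.158, v=-0.104, θ=0.036, ω=-0.018

Derivation:
apply F[0]=-15.000 → step 1: x=-0.002, v=-0.163, θ=-0.160, ω=0.348
apply F[1]=-15.000 → step 2: x=-0.007, v=-0.326, θ=-0.149, ω=0.702
apply F[2]=-9.718 → step 3: x=-0.014, v=-0.429, θ=-0.133, ω=0.904
apply F[3]=-4.731 → step 4: x=-0.023, v=-0.477, θ=-0.114, ω=0.966
apply F[4]=-1.694 → step 5: x=-0.033, v=-0.490, θ=-0.095, ω=0.947
apply F[5]=+0.111 → step 6: x=-0.043, v=-0.484, θ=-0.077, ω=0.885
apply F[6]=+1.145 → step 7: x=-0.052, v=-0.467, θ=-0.060, ω=0.802
apply F[7]=+1.708 → step 8: x=-0.061, v=-0.444, θ=-0.045, ω=0.713
apply F[8]=+1.985 → step 9: x=-0.070, v=-0.419, θ=-0.032, ω=0.624
apply F[9]=+2.095 → step 10: x=-0.078, v=-0.393, θ=-0.020, ω=0.541
apply F[10]=+2.107 → step 11: x=-0.085, v=-0.368, θ=-0.010, ω=0.465
apply F[11]=+2.067 → step 12: x=-0.093, v=-0.344, θ=-0.001, ω=0.397
apply F[12]=+1.997 → step 13: x=-0.099, v=-0.321, θ=0.006, ω=0.336
apply F[13]=+1.915 → step 14: x=-0.105, v=-0.299, θ=0.012, ω=0.283
apply F[14]=+1.828 → step 15: x=-0.111, v=-0.279, θ=0.017, ω=0.236
apply F[15]=+1.741 → step 16: x=-0.117, v=-0.260, θ=0.022, ω=0.195
apply F[16]=+1.657 → step 17: x=-0.122, v=-0.242, θ=0.025, ω=0.160
apply F[17]=+1.577 → step 18: x=-0.126, v=-0.225, θ=0.028, ω=0.129
apply F[18]=+1.502 → step 19: x=-0.131, v=-0.210, θ=0.030, ω=0.103
apply F[19]=+1.432 → step 20: x=-0.135, v=-0.195, θ=0.032, ω=0.080
apply F[20]=+1.365 → step 21: x=-0.138, v=-0.181, θ=0.034, ω=0.060
apply F[21]=+1.303 → step 22: x=-0.142, v=-0.168, θ=0.035, ω=0.043
apply F[22]=+1.245 → step 23: x=-0.145, v=-0.156, θ=0.035, ω=0.028
apply F[23]=+1.190 → step 24: x=-0.148, v=-0.145, θ=0.036, ω=0.016
apply F[24]=+1.138 → step 25: x=-0.151, v=-0.134, θ=0.036, ω=0.005
apply F[25]=+1.089 → step 26: x=-0.154, v=-0.123, θ=0.036, ω=-0.004
apply F[26]=+1.044 → step 27: x=-0.156, v=-0.113, θ=0.036, ω=-0.011
apply F[27]=+1.000 → step 28: x=-0.158, v=-0.104, θ=0.036, ω=-0.018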